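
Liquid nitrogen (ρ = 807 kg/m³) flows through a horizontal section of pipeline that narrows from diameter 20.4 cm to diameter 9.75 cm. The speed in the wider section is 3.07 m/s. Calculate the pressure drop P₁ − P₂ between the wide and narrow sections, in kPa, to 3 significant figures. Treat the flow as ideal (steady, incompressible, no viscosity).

By continuity, v₂ = v₁·A₁/A₂ = 3.07·(327/74.7) = 13.4 m/s.
Along the horizontal streamline, P + ½ρv² is constant.
P₁ − P₂ = ½·807·(13.4² − 3.07²) = ½·807·171 = 69100 Pa.

ΔP ≈ 69.1 kPa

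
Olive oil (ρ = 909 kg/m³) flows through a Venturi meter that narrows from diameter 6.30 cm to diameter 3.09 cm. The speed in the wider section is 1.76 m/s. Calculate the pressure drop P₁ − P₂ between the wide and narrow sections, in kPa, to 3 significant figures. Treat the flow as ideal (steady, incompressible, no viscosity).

The volume flow rate is constant, so v₂ = (A₁/A₂)v₁ = (31.2/7.50)·1.76 = 7.32 m/s.
Along the horizontal streamline, P + ½ρv² is constant.
P₁ − P₂ = ½·909·(7.32² − 1.76²) = ½·909·50.4 = 22900 Pa.

ΔP ≈ 22.9 kPa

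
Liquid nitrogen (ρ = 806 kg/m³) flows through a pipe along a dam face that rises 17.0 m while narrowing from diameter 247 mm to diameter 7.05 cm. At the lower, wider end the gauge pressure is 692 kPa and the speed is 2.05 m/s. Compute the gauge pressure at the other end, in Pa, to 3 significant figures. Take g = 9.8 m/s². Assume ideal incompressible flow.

Mass conservation (A₁v₁ = A₂v₂) gives v₂ = 2.05 × 479/39.0 = 25.2 m/s.
Energy conservation along the streamline gives P₂ = P₁ − ½ρ(v₂² − v₁²) − ρg(h₂ − h₁).
P₂ = 692000 + ½·806·(2.05² − 25.2²) − 806·9.8·(+17.0) = 692000 + (-253000) − (134000) = 304000 Pa.

304000 Pa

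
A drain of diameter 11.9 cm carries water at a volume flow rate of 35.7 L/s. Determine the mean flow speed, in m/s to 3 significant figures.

Q = 35.7 L/s = 0.0357 m³/s.
v = Q/A = 0.0357 / 0.0111 = 3.21 m/s.

v ≈ 3.21 m/s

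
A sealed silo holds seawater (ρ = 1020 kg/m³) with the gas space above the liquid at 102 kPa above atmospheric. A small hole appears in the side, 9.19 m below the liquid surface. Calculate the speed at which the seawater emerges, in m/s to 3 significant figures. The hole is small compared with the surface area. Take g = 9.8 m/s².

Take point 1 at the surface (v₁ ≈ 0) and point 2 at the hole (at atmospheric pressure). Bernoulli: P₁ + ρg h = P_atm + ½ρv₂².
With P₁ − P_atm = 102000 Pa, v₂ = √(2gh + 2ΔP/ρ) = √(2·9.8·9.19 + 2·102000/1020) = 19.5 m/s.

19.5 m/s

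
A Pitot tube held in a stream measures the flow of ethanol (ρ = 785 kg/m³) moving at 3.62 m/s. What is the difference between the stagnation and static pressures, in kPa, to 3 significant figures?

At the stagnation point the flow is brought to rest, so Bernoulli gives P_stag − P_static = ½ρv².
ΔP = ½·785·3.62² = 5140 Pa.

ΔP ≈ 5.14 kPa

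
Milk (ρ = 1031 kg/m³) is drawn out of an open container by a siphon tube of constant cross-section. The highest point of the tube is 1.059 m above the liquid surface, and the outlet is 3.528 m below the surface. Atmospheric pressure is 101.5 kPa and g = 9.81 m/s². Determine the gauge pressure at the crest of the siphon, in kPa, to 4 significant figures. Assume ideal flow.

P_gauge ≈ -46.39 kPa

From the surface to the outlet (both open to atmosphere, surface at rest): v = √(2g·h_out) = √(2·9.81·3.528) = 8.320 m/s.
Continuity keeps v the same throughout the tube; from surface to crest, P_atm + 0 = P_top + ½ρv² + ρg·h_top.
P_top = 101500 − ½·1031·8.320² − 1031·9.81·1.059 = 55110 Pa. So P_gauge = P_top − P_atm = -46390 Pa.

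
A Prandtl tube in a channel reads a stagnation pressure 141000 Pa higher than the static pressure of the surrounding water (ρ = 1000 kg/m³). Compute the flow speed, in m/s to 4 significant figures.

The dynamic pressure equals the rise in static pressure at the stagnation point: ΔP = ½ρv².
v = √(2ΔP/ρ) = √(2·141000/1000) = 16.79 m/s.

v ≈ 16.79 m/s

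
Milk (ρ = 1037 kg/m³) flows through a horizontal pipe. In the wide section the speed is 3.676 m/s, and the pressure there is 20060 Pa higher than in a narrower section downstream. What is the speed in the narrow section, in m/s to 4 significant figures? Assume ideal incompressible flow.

v₂ ≈ 7.225 m/s

Along the level pipe P + ½ρv² is conserved, hence v₂² = v₁² + 2(P₁ − P₂)/ρ.
v₂ = √(3.676² + 2·20060/1037) = √(13.51 + 38.69) = 7.225 m/s.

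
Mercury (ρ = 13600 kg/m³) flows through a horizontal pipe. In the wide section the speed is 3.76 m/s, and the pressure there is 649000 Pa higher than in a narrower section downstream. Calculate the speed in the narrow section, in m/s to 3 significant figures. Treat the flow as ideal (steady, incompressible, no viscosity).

Horizontal Bernoulli: P₁ + ½ρv₁² = P₂ + ½ρv₂², so v₂² = v₁² + 2(P₁ − P₂)/ρ.
v₂ = √(3.76² + 2·649000/13600) = √(14.1 + 95.4) = 10.5 m/s.

v₂ ≈ 10.5 m/s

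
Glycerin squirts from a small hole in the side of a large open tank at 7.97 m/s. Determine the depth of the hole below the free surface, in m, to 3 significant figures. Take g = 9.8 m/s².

3.24 m

Torricelli: v = √(2gh), so h = v²/(2g).
h = 7.97²/(2·9.8) = 63.5/19.60 = 3.24 m.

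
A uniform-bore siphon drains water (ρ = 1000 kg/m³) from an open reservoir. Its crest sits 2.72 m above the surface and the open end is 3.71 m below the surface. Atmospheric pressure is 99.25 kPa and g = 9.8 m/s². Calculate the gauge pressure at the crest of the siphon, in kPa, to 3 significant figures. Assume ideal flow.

From the surface to the outlet (both open to atmosphere, surface at rest): v = √(2g·h_out) = √(2·9.8·3.71) = 8.53 m/s.
The bore is uniform, so the speed at the crest is the same v. Bernoulli surface→crest: P_atm = P_top + ½ρv² + ρg·h_top.
P_top = 99250 − ½·1000·8.53² − 1000·9.8·2.72 = 36200 Pa. So P_gauge = P_top − P_atm = -63000 Pa.

-63.0 kPa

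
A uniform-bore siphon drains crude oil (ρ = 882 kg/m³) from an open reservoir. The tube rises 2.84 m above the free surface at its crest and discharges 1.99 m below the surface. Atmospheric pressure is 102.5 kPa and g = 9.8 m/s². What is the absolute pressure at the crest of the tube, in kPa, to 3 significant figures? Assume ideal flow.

The outlet speed comes from Torricelli: v = √(2g·1.99) = 6.25 m/s.
Continuity keeps v the same throughout the tube; from surface to crest, P_atm + 0 = P_top + ½ρv² + ρg·h_top.
P_top = 102500 − ½·882·6.25² − 882·9.8·2.84 = 60800 Pa.

60.8 kPa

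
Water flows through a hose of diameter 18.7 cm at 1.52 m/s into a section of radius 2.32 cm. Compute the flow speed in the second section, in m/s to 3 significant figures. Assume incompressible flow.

Mass conservation (A₁v₁ = A₂v₂) gives v₂ = 1.52 × 275/16.9 = 24.7 m/s.

24.7 m/s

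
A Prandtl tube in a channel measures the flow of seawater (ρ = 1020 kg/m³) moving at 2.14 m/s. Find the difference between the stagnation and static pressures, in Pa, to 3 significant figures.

ΔP = 2340 Pa

The dynamic pressure equals the rise in static pressure at the stagnation point: ΔP = ½ρv².
ΔP = ½·1020·2.14² = 2340 Pa.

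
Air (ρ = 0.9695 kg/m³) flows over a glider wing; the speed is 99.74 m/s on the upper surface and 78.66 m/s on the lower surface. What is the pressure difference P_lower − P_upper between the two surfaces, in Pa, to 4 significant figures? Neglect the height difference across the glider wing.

The pressure is lower where the speed is higher: ΔP = ½ρ(v_up² − v_low²).
ΔP = ½·0.9695·(99.74² − 78.66²) = 1823 Pa.

ΔP = 1823 Pa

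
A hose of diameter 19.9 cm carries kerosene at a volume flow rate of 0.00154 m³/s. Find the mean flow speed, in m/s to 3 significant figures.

v ≈ 0.0495 m/s

Q = 0.00154 m³/s = 0.00154 m³/s.
v = Q/A = 0.00154 / 0.0311 = 0.0495 m/s.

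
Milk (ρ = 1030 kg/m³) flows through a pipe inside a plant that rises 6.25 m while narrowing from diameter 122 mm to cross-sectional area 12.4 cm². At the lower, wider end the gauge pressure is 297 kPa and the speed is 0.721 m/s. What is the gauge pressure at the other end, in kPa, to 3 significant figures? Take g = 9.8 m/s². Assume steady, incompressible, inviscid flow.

Continuity gives A₁v₁ = A₂v₂, so v₂ = (117 cm²)/(12.4 cm²) × 0.721 m/s = 6.80 m/s.
Bernoulli: P₁ + ½ρv₁² + ρg h₁ = P₂ + ½ρv₂² + ρg h₂, so P₂ = P₁ + ½ρ(v₁² − v₂²) − ρg(h₂ − h₁).
P₂ = 297000 + ½·1030·(0.721² − 6.80²) − 1030·9.8·(+6.25) = 297000 + (-23500) − (63100) = 210000 Pa.

P₂ = 210 kPa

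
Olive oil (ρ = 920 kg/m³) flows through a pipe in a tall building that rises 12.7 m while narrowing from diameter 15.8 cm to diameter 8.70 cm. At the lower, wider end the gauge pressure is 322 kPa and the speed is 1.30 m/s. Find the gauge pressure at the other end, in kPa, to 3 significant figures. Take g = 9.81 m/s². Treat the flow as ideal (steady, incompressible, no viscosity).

P₂ ≈ 200 kPa

By continuity, v₂ = v₁·A₁/A₂ = 1.30·(196/59.4) = 4.29 m/s.
Bernoulli: P₁ + ½ρv₁² + ρg h₁ = P₂ + ½ρv₂² + ρg h₂, so P₂ = P₁ + ½ρ(v₁² − v₂²) − ρg(h₂ − h₁).
P₂ = 322000 + ½·920·(1.30² − 4.29²) − 920·9.81·(+12.7) = 322000 + (-7680) − (115000) = 200000 Pa.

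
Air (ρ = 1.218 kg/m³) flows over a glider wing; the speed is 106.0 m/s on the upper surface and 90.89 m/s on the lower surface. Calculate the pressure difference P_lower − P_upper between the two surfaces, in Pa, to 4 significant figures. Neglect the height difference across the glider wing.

With negligible Δh, P + ½ρv² is constant, so P_low − P_up = ½ρ(v_up² − v_low²).
ΔP = ½·1.218·(106.0² − 90.89²) = 1812 Pa.

ΔP ≈ 1812 Pa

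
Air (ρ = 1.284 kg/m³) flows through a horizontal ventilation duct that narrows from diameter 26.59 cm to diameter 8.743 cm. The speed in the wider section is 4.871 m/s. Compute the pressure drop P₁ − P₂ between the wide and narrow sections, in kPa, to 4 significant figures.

ΔP ≈ 1.288 kPa

Mass conservation (A₁v₁ = A₂v₂) gives v₂ = 4.871 × 555.3/60.04 = 45.05 m/s.
With no height change, Bernoulli's equation is P₁ + ½ρv₁² = P₂ + ½ρv₂².
P₁ − P₂ = ½·1.284·(45.05² − 4.871²) = ½·1.284·2006 = 1288 Pa.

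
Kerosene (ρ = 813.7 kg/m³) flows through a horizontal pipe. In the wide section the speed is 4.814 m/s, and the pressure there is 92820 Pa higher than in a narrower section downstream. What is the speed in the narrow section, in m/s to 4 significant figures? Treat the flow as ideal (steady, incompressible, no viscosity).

Horizontal Bernoulli: P₁ + ½ρv₁² = P₂ + ½ρv₂², so v₂² = v₁² + 2(P₁ − P₂)/ρ.
v₂ = √(4.814² + 2·92820/813.7) = √(23.17 + 228.1) = 15.85 m/s.

v₂ ≈ 15.85 m/s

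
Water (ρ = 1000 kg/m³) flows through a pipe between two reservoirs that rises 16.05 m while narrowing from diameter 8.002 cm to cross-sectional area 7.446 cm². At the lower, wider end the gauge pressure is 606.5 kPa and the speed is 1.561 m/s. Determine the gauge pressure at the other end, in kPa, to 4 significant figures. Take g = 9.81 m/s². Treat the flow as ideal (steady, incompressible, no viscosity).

Continuity gives A₁v₁ = A₂v₂, so v₂ = (50.29 cm²)/(7.446 cm²) × 1.561 m/s = 10.54 m/s.
Bernoulli: P₁ + ½ρv₁² + ρg h₁ = P₂ + ½ρv₂² + ρg h₂, so P₂ = P₁ + ½ρ(v₁² − v₂²) − ρg(h₂ − h₁).
P₂ = 606500 + ½·1000·(1.561² − 10.54²) − 1000·9.81·(+16.05) = 606500 + (-54360) − (157500) = 394700 Pa.

P₂ ≈ 394.7 kPa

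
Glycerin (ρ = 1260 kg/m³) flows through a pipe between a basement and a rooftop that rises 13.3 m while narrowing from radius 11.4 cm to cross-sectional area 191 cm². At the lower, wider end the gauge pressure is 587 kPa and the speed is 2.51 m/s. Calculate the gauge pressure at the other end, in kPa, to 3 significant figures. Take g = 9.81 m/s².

The volume flow rate is constant, so v₂ = (A₁/A₂)v₁ = (408/191)·2.51 = 5.37 m/s.
Bernoulli: P₁ + ½ρv₁² + ρg h₁ = P₂ + ½ρv₂² + ρg h₂, so P₂ = P₁ + ½ρ(v₁² − v₂²) − ρg(h₂ − h₁).
P₂ = 587000 + ½·1260·(2.51² − 5.37²) − 1260·9.81·(+13.3) = 587000 + (-14200) − (164000) = 408000 Pa.

P₂ = 408 kPa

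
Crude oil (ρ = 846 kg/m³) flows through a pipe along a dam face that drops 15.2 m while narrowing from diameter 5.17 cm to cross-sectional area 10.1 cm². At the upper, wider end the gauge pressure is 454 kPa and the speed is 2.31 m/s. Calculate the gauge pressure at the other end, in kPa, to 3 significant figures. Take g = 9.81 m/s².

By continuity, v₂ = v₁·A₁/A₂ = 2.31·(21.0/10.1) = 4.80 m/s.
Applying Bernoulli between the two ends and solving for P₂: P₂ = P₁ + ½ρ(v₁² − v₂²) − ρgΔh.
P₂ = 454000 + ½·846·(2.31² − 4.80²) − 846·9.81·(−15.2) = 454000 + (-7490) − (-126000) = 573000 Pa.

P₂ ≈ 573 kPa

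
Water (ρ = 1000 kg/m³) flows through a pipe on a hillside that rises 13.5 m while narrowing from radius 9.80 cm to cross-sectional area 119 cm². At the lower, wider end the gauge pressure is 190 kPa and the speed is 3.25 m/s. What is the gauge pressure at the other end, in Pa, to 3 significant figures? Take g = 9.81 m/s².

P₂ = 28900 Pa

By continuity, v₂ = v₁·A₁/A₂ = 3.25·(302/119) = 8.24 m/s.
Energy conservation along the streamline gives P₂ = P₁ − ½ρ(v₂² − v₁²) − ρg(h₂ − h₁).
P₂ = 190000 + ½·1000·(3.25² − 8.24²) − 1000·9.81·(+13.5) = 190000 + (-28700) − (132000) = 28900 Pa.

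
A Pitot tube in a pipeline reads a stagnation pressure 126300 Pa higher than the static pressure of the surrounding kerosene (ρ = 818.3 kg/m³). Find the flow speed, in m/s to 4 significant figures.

v ≈ 17.57 m/s

Bernoulli between the free stream and the stagnation point: ½ρv² = P_stag − P_static.
v = √(2ΔP/ρ) = √(2·126300/818.3) = 17.57 m/s.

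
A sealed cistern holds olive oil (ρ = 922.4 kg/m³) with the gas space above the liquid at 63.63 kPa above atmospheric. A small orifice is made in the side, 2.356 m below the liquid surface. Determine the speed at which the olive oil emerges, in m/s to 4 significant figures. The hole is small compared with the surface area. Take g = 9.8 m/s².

Take point 1 at the surface (v₁ ≈ 0) and point 2 at the hole (at atmospheric pressure). Bernoulli: P₁ + ρg h = P_atm + ½ρv₂².
With P₁ − P_atm = 63630 Pa, v₂ = √(2gh + 2ΔP/ρ) = √(2·9.8·2.356 + 2·63630/922.4) = 13.57 m/s.

13.57 m/s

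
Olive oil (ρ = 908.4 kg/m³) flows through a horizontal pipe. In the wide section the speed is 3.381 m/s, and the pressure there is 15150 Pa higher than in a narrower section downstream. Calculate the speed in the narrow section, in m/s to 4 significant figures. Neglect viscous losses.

Horizontal Bernoulli: P₁ + ½ρv₁² = P₂ + ½ρv₂², so v₂² = v₁² + 2(P₁ − P₂)/ρ.
v₂ = √(3.381² + 2·15150/908.4) = √(11.43 + 33.36) = 6.692 m/s.

v₂ ≈ 6.692 m/s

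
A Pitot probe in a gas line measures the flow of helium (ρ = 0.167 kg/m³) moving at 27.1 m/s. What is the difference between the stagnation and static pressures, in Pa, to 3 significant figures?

ΔP ≈ 61.3 Pa

The dynamic pressure equals the rise in static pressure at the stagnation point: ΔP = ½ρv².
ΔP = ½·0.167·27.1² = 61.3 Pa.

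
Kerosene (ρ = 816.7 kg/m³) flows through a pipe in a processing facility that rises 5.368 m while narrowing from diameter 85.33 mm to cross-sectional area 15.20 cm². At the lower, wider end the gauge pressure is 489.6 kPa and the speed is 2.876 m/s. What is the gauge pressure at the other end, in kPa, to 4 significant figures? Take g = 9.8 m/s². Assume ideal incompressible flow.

The volume flow rate is constant, so v₂ = (A₁/A₂)v₁ = (57.19/15.20)·2.876 = 10.82 m/s.
Energy conservation along the streamline gives P₂ = P₁ − ½ρ(v₂² − v₁²) − ρg(h₂ − h₁).
P₂ = 489600 + ½·816.7·(2.876² − 10.82²) − 816.7·9.8·(+5.368) = 489600 + (-44430) − (42960) = 402200 Pa.

P₂ = 402.2 kPa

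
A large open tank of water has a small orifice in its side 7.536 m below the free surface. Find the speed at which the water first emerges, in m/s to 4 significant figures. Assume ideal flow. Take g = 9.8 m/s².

Bernoulli from surface to hole (P equal, v_surface ≈ 0): v = √(2gh) = √(2×9.8×7.536) = 12.15 m/s.

v ≈ 12.15 m/s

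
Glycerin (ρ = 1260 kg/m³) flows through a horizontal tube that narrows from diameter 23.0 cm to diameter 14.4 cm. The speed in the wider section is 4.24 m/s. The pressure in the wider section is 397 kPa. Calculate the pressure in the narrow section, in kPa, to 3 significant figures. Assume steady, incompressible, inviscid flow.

By continuity, v₂ = v₁·A₁/A₂ = 4.24·(415/163) = 10.8 m/s.
With no height change, Bernoulli's equation is P₁ + ½ρv₁² = P₂ + ½ρv₂².
P₂ = P₁ − ½ρ(v₂² − v₁²) = 397000 − ½·1260·(10.8² − 4.24²) = 397000 − 62400 = 335000 Pa.

335 kPa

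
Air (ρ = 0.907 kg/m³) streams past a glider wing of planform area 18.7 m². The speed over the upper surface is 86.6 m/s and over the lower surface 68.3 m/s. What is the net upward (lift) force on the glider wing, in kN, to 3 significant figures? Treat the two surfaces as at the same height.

F = 24.0 kN

The faster flow above has the lower pressure; Bernoulli (same height) gives ΔP = ½ρ(v_up² − v_low²).
ΔP = ½·0.907·(86.6² − 68.3²) = 1290 Pa.
Lift = ΔP · A = 1290 × 18.7 = 24000 N.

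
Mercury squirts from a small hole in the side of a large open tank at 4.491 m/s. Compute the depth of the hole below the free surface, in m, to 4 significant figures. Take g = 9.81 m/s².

Inverting v = √(2gh) gives h = v² / 2g.
h = 4.491²/(2·9.81) = 20.17/19.62 = 1.028 m.

h = 1.028 m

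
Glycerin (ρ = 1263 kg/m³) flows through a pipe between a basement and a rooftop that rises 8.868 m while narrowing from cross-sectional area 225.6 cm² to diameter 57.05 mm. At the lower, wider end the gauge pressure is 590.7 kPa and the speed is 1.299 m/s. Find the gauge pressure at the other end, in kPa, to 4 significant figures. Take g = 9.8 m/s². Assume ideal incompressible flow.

By continuity, v₂ = v₁·A₁/A₂ = 1.299·(225.6/25.56) = 11.46 m/s.
Applying Bernoulli between the two ends and solving for P₂: P₂ = P₁ + ½ρ(v₁² − v₂²) − ρgΔh.
P₂ = 590700 + ½·1263·(1.299² − 11.46²) − 1263·9.8·(+8.868) = 590700 + (-81930) − (109800) = 399000 Pa.

399.0 kPa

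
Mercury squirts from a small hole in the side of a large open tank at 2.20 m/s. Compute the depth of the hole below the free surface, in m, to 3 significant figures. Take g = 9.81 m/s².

Inverting v = √(2gh) gives h = v² / 2g.
h = 2.20²/(2·9.81) = 4.84/19.62 = 0.247 m.

0.247 m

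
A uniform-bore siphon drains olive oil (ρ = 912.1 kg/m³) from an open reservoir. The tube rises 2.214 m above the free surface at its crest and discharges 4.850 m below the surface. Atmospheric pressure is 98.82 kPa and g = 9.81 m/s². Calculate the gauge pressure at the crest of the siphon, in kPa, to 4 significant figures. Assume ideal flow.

P_gauge = -63.21 kPa

From the surface to the outlet (both open to atmosphere, surface at rest): v = √(2g·h_out) = √(2·9.81·4.850) = 9.755 m/s.
The bore is uniform, so the speed at the crest is the same v. Bernoulli surface→crest: P_atm = P_top + ½ρv² + ρg·h_top.
P_top = 98820 − ½·912.1·9.755² − 912.1·9.81·2.214 = 35610 Pa. So P_gauge = P_top − P_atm = -63210 Pa.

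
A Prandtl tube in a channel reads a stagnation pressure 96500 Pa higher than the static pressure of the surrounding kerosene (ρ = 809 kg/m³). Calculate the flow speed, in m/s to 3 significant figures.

15.4 m/s

Bernoulli between the free stream and the stagnation point: ½ρv² = P_stag − P_static.
v = √(2ΔP/ρ) = √(2·96500/809) = 15.4 m/s.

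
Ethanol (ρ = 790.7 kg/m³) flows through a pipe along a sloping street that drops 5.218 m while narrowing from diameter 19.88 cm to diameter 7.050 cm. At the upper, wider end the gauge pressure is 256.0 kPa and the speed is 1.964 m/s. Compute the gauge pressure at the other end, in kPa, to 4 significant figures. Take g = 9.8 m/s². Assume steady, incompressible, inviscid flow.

By continuity, v₂ = v₁·A₁/A₂ = 1.964·(310.4/39.04) = 15.62 m/s.
Energy conservation along the streamline gives P₂ = P₁ − ½ρ(v₂² − v₁²) − ρg(h₂ − h₁).
P₂ = 256000 + ½·790.7·(1.964² − 15.62²) − 790.7·9.8·(−5.218) = 256000 + (-94900) − (-40430) = 201500 Pa.

P₂ = 201.5 kPa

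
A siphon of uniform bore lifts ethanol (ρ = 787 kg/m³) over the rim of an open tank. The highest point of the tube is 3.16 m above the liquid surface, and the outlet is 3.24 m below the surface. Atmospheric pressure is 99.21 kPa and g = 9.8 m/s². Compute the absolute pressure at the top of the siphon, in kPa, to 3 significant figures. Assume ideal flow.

P_top = 49.8 kPa

The outlet speed comes from Torricelli: v = √(2g·3.24) = 7.97 m/s.
The bore is uniform, so the speed at the crest is the same v. Bernoulli surface→crest: P_atm = P_top + ½ρv² + ρg·h_top.
P_top = 99210 − ½·787·7.97² − 787·9.8·3.16 = 49800 Pa.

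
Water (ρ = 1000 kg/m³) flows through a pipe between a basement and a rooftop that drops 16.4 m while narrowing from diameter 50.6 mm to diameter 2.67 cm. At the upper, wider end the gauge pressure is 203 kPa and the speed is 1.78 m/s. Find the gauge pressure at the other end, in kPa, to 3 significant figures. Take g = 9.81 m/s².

By continuity, v₂ = v₁·A₁/A₂ = 1.78·(20.1/5.60) = 6.39 m/s.
Bernoulli: P₁ + ½ρv₁² + ρg h₁ = P₂ + ½ρv₂² + ρg h₂, so P₂ = P₁ + ½ρ(v₁² − v₂²) − ρg(h₂ − h₁).
P₂ = 203000 + ½·1000·(1.78² − 6.39²) − 1000·9.81·(−16.4) = 203000 + (-18900) − (-161000) = 345000 Pa.

P₂ ≈ 345 kPa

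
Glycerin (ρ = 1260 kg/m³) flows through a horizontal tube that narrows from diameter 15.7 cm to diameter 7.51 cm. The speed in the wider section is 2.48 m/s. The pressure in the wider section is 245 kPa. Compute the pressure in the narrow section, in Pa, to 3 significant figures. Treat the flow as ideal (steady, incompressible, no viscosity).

Continuity gives A₁v₁ = A₂v₂, so v₂ = (194 cm²)/(44.3 cm²) × 2.48 m/s = 10.8 m/s.
The pipe is horizontal, so Bernoulli reduces to P₁ + ½ρv₁² = P₂ + ½ρv₂².
P₂ = P₁ − ½ρ(v₂² − v₁²) = 245000 − ½·1260·(10.8² − 2.48²) = 245000 − 70100 = 175000 Pa.

P₂ = 175000 Pa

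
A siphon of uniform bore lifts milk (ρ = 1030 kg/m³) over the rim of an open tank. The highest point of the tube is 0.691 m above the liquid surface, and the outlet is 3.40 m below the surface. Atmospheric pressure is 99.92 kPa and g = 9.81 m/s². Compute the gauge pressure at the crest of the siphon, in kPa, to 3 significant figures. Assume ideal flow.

The outlet speed comes from Torricelli: v = √(2g·3.40) = 8.17 m/s.
With constant cross-section the crest speed equals v; applying Bernoulli from the surface up to the crest, P_top = P_atm − ½ρv² − ρg·h_top.
P_top = 99920 − ½·1030·8.17² − 1030·9.81·0.691 = 58600 Pa. So P_gauge = P_top − P_atm = -41300 Pa.

P_gauge ≈ -41.3 kPa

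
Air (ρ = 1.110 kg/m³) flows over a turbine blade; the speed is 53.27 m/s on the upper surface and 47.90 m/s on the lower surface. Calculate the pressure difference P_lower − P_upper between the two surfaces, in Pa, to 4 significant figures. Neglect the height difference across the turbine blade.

The pressure is lower where the speed is higher: ΔP = ½ρ(v_up² − v_low²).
ΔP = ½·1.110·(53.27² − 47.90²) = 301.5 Pa.

ΔP ≈ 301.5 Pa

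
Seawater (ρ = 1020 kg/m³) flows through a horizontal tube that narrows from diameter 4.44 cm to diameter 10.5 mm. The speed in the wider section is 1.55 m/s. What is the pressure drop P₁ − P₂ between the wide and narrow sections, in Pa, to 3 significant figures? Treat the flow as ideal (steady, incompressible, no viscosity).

ΔP ≈ 391000 Pa

Mass conservation (A₁v₁ = A₂v₂) gives v₂ = 1.55 × 15.5/0.866 = 27.7 m/s.
The pipe is horizontal, so Bernoulli reduces to P₁ + ½ρv₁² = P₂ + ½ρv₂².
P₁ − P₂ = ½·1020·(27.7² − 1.55²) = ½·1020·766 = 391000 Pa.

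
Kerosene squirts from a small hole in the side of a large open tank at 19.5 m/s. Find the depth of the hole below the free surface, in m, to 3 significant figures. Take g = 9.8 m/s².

h = 19.4 m

Inverting v = √(2gh) gives h = v² / 2g.
h = 19.5²/(2·9.8) = 380/19.60 = 19.4 m.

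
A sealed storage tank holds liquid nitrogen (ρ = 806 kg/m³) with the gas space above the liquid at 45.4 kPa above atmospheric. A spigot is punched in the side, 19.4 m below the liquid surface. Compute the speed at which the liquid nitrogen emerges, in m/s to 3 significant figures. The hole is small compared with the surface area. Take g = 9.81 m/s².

Take point 1 at the surface (v₁ ≈ 0) and point 2 at the hole (at atmospheric pressure). Bernoulli: P₁ + ρg h = P_atm + ½ρv₂².
With P₁ − P_atm = 45400 Pa, v₂ = √(2gh + 2ΔP/ρ) = √(2·9.81·19.4 + 2·45400/806) = 22.2 m/s.

22.2 m/s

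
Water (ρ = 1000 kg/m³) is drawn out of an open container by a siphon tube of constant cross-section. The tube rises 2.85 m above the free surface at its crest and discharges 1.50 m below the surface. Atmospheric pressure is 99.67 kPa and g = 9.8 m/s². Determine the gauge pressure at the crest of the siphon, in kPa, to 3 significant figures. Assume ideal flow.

From the surface to the outlet (both open to atmosphere, surface at rest): v = √(2g·h_out) = √(2·9.8·1.50) = 5.42 m/s.
With constant cross-section the crest speed equals v; applying Bernoulli from the surface up to the crest, P_top = P_atm − ½ρv² − ρg·h_top.
P_top = 99670 − ½·1000·5.42² − 1000·9.8·2.85 = 57000 Pa. So P_gauge = P_top − P_atm = -42600 Pa.

P_gauge = -42.6 kPa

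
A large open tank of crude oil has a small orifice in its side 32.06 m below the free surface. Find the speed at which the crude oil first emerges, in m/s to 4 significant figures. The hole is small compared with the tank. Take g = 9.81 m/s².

v ≈ 25.08 m/s

Bernoulli from surface to hole (P equal, v_surface ≈ 0): v = √(2gh) = √(2×9.81×32.06) = 25.08 m/s.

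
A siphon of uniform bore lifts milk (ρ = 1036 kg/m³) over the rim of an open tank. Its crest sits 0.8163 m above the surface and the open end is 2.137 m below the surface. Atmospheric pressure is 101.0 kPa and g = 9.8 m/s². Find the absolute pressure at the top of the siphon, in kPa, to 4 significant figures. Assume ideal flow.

From the surface to the outlet (both open to atmosphere, surface at rest): v = √(2g·h_out) = √(2·9.8·2.137) = 6.472 m/s.
With constant cross-section the crest speed equals v; applying Bernoulli from the surface up to the crest, P_top = P_atm − ½ρv² − ρg·h_top.
P_top = 101000 − ½·1036·6.472² − 1036·9.8·0.8163 = 71020 Pa.

P_top ≈ 71.02 kPa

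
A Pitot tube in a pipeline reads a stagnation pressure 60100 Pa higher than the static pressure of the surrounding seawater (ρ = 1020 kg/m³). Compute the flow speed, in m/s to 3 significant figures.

At the stagnation point the flow is brought to rest, so Bernoulli gives P_stag − P_static = ½ρv².
v = √(2ΔP/ρ) = √(2·60100/1020) = 10.9 m/s.

v = 10.9 m/s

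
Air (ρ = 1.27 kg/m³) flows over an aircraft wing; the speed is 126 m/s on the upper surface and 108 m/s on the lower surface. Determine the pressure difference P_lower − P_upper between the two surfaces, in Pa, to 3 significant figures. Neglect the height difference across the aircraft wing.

ΔP ≈ 2670 Pa

Bernoulli (same height): P_lower − P_upper = ½ρ(v_upper² − v_lower²).
ΔP = ½·1.27·(126² − 108²) = 2670 Pa.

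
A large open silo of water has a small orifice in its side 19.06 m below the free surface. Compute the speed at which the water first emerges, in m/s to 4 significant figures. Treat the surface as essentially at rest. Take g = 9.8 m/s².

Bernoulli from surface to hole (P equal, v_surface ≈ 0): v = √(2gh) = √(2×9.8×19.06) = 19.33 m/s.

v ≈ 19.33 m/s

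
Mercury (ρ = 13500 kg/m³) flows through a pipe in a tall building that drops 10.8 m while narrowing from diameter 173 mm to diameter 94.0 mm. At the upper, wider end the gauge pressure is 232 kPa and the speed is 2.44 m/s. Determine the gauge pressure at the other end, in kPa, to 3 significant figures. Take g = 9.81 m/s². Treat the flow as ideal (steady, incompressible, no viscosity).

P₂ = 1240 kPa

Mass conservation (A₁v₁ = A₂v₂) gives v₂ = 2.44 × 235/69.4 = 8.26 m/s.
Applying Bernoulli between the two ends and solving for P₂: P₂ = P₁ + ½ρ(v₁² − v₂²) − ρgΔh.
P₂ = 232000 + ½·13500·(2.44² − 8.26²) − 13500·9.81·(−10.8) = 232000 + (-421000) − (-1430000) = 1240000 Pa.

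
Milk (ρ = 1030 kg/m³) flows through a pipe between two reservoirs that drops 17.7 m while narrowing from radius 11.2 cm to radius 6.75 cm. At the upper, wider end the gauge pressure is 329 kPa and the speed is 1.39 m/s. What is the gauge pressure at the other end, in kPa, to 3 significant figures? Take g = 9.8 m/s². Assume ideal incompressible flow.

P₂ ≈ 501 kPa

Mass conservation (A₁v₁ = A₂v₂) gives v₂ = 1.39 × 394/143 = 3.83 m/s.
Energy conservation along the streamline gives P₂ = P₁ − ½ρ(v₂² − v₁²) − ρg(h₂ − h₁).
P₂ = 329000 + ½·1030·(1.39² − 3.83²) − 1030·9.8·(−17.7) = 329000 + (-6550) − (-179000) = 501000 Pa.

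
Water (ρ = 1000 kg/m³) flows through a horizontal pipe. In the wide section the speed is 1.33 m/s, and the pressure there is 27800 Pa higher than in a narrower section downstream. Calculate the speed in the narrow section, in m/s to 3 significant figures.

Along the level pipe P + ½ρv² is conserved, hence v₂² = v₁² + 2(P₁ − P₂)/ρ.
v₂ = √(1.33² + 2·27800/1000) = √(1.77 + 55.6) = 7.57 m/s.

v₂ ≈ 7.57 m/s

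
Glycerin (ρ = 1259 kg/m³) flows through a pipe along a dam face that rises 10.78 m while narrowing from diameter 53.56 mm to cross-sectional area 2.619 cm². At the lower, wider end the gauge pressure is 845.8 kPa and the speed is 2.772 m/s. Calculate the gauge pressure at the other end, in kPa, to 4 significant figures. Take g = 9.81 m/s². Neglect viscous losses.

By continuity, v₂ = v₁·A₁/A₂ = 2.772·(22.53/2.619) = 23.85 m/s.
Energy conservation along the streamline gives P₂ = P₁ − ½ρ(v₂² − v₁²) − ρg(h₂ − h₁).
P₂ = 845800 + ½·1259·(2.772² − 23.85²) − 1259·9.81·(+10.78) = 845800 + (-353100) − (133100) = 359500 Pa.

359.5 kPa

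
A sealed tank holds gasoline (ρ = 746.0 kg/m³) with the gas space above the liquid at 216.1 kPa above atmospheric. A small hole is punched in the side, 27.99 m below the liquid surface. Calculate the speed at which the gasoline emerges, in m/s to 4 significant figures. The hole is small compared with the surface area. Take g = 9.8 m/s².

33.59 m/s

Take point 1 at the surface (v₁ ≈ 0) and point 2 at the hole (at atmospheric pressure). Bernoulli: P₁ + ρg h = P_atm + ½ρv₂².
With P₁ − P_atm = 216100 Pa, v₂ = √(2gh + 2ΔP/ρ) = √(2·9.8·27.99 + 2·216100/746.0) = 33.59 m/s.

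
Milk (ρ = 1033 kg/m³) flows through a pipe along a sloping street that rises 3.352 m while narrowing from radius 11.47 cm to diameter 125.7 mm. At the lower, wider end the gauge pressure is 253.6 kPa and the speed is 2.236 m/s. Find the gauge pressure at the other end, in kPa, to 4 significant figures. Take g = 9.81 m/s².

The volume flow rate is constant, so v₂ = (A₁/A₂)v₁ = (413.3/124.1)·2.236 = 7.447 m/s.
Bernoulli: P₁ + ½ρv₁² + ρg h₁ = P₂ + ½ρv₂² + ρg h₂, so P₂ = P₁ + ½ρ(v₁² − v₂²) − ρg(h₂ − h₁).
P₂ = 253600 + ½·1033·(2.236² − 7.447²) − 1033·9.81·(+3.352) = 253600 + (-26060) − (33970) = 193600 Pa.

193.6 kPa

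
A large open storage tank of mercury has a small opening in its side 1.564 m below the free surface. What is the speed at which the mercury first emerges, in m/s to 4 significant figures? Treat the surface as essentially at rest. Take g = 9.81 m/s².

v = 5.539 m/s

With the surface at rest and both surface and jet at atmospheric pressure, Bernoulli gives ρg h = ½ρv², so v = √(2gh) = √(2·9.81·1.564) = 5.539 m/s.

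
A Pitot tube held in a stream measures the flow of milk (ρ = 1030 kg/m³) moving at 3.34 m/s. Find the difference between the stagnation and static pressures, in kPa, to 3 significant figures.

The dynamic pressure equals the rise in static pressure at the stagnation point: ΔP = ½ρv².
ΔP = ½·1030·3.34² = 5750 Pa.

ΔP = 5.75 kPa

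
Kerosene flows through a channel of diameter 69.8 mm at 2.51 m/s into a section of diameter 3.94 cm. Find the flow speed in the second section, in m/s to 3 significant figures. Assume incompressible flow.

Mass conservation (A₁v₁ = A₂v₂) gives v₂ = 2.51 × 38.3/12.2 = 7.88 m/s.

v₂ ≈ 7.88 m/s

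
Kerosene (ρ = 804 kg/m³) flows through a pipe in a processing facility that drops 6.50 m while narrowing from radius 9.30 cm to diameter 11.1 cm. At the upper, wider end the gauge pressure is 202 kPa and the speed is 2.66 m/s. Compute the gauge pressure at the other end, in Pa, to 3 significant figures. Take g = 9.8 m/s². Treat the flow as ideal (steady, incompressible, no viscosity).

By continuity, v₂ = v₁·A₁/A₂ = 2.66·(272/96.8) = 7.47 m/s.
Energy conservation along the streamline gives P₂ = P₁ − ½ρ(v₂² − v₁²) − ρg(h₂ − h₁).
P₂ = 202000 + ½·804·(2.66² − 7.47²) − 804·9.8·(−6.50) = 202000 + (-19600) − (-51200) = 234000 Pa.

234000 Pa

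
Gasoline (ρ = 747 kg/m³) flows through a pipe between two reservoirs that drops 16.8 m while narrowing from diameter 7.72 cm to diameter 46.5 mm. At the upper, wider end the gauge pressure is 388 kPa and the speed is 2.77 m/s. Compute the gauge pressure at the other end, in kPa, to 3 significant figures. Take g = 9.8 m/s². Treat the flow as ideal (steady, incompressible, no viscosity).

The volume flow rate is constant, so v₂ = (A₁/A₂)v₁ = (46.8/17.0)·2.77 = 7.63 m/s.
Energy conservation along the streamline gives P₂ = P₁ − ½ρ(v₂² − v₁²) − ρg(h₂ − h₁).
P₂ = 388000 + ½·747·(2.77² − 7.63²) − 747·9.8·(−16.8) = 388000 + (-18900) − (-123000) = 492000 Pa.

P₂ = 492 kPa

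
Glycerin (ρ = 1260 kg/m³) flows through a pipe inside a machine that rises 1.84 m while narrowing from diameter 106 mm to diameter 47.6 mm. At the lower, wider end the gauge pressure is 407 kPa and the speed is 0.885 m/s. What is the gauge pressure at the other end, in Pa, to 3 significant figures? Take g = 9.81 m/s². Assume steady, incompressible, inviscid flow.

P₂ ≈ 373000 Pa

Mass conservation (A₁v₁ = A₂v₂) gives v₂ = 0.885 × 88.2/17.8 = 4.39 m/s.
Energy conservation along the streamline gives P₂ = P₁ − ½ρ(v₂² − v₁²) − ρg(h₂ − h₁).
P₂ = 407000 + ½·1260·(0.885² − 4.39²) − 1260·9.81·(+1.84) = 407000 + (-11600) − (22700) = 373000 Pa.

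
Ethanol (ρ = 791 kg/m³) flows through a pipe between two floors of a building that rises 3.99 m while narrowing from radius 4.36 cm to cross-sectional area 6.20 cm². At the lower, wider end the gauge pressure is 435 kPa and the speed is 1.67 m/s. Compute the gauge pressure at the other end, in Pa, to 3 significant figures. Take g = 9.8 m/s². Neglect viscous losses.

P₂ ≈ 303000 Pa

By continuity, v₂ = v₁·A₁/A₂ = 1.67·(59.7/6.20) = 16.1 m/s.
Bernoulli: P₁ + ½ρv₁² + ρg h₁ = P₂ + ½ρv₂² + ρg h₂, so P₂ = P₁ + ½ρ(v₁² − v₂²) − ρg(h₂ − h₁).
P₂ = 435000 + ½·791·(1.67² − 16.1²) − 791·9.8·(+3.99) = 435000 + (-101000) − (30900) = 303000 Pa.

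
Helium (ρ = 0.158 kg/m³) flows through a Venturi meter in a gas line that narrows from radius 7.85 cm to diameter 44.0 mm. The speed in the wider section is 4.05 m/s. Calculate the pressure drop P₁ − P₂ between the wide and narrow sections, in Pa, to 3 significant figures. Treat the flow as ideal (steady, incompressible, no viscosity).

Mass conservation (A₁v₁ = A₂v₂) gives v₂ = 4.05 × 194/15.2 = 51.6 m/s.
Along the horizontal streamline, P + ½ρv² is constant.
P₁ − P₂ = ½·0.158·(51.6² − 4.05²) = ½·0.158·2640 = 209 Pa.

ΔP ≈ 209 Pa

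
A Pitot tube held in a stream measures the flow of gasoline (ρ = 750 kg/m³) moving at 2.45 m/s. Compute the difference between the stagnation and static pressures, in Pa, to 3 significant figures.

The dynamic pressure equals the rise in static pressure at the stagnation point: ΔP = ½ρv².
ΔP = ½·750·2.45² = 2250 Pa.

ΔP ≈ 2250 Pa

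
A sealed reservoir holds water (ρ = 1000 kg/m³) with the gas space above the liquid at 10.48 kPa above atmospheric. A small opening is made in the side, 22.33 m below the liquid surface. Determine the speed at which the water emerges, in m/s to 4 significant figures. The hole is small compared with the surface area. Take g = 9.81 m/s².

Take point 1 at the surface (v₁ ≈ 0) and point 2 at the hole (at atmospheric pressure). Bernoulli: P₁ + ρg h = P_atm + ½ρv₂².
With P₁ − P_atm = 10480 Pa, v₂ = √(2gh + 2ΔP/ρ) = √(2·9.81·22.33 + 2·10480/1000) = 21.43 m/s.

v = 21.43 m/s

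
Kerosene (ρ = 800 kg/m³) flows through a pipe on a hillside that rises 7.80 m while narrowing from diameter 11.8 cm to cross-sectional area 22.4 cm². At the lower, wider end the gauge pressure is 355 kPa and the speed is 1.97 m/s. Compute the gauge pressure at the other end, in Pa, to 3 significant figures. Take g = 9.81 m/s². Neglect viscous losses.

Continuity gives A₁v₁ = A₂v₂, so v₂ = (109 cm²)/(22.4 cm²) × 1.97 m/s = 9.62 m/s.
Energy conservation along the streamline gives P₂ = P₁ − ½ρ(v₂² − v₁²) − ρg(h₂ − h₁).
P₂ = 355000 + ½·800·(1.97² − 9.62²) − 800·9.81·(+7.80) = 355000 + (-35400) − (61200) = 258000 Pa.

P₂ ≈ 258000 Pa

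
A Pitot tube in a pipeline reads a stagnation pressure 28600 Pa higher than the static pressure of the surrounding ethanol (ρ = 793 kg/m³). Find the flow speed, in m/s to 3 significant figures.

At the stagnation point the flow is brought to rest, so Bernoulli gives P_stag − P_static = ½ρv².
v = √(2ΔP/ρ) = √(2·28600/793) = 8.49 m/s.

v ≈ 8.49 m/s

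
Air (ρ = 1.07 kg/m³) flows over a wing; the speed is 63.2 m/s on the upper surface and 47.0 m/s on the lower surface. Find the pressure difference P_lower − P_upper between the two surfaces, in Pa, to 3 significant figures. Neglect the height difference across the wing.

The pressure is lower where the speed is higher: ΔP = ½ρ(v_up² − v_low²).
ΔP = ½·1.07·(63.2² − 47.0²) = 955 Pa.

ΔP ≈ 955 Pa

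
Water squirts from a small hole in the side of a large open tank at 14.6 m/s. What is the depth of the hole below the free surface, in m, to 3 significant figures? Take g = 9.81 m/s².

Inverting v = √(2gh) gives h = v² / 2g.
h = 14.6²/(2·9.81) = 213/19.62 = 10.9 m.

h ≈ 10.9 m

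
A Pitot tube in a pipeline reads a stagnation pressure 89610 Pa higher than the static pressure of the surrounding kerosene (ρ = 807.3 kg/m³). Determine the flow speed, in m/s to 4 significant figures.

v = 14.90 m/s

At the stagnation point the flow is brought to rest, so Bernoulli gives P_stag − P_static = ½ρv².
v = √(2ΔP/ρ) = √(2·89610/807.3) = 14.90 m/s.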